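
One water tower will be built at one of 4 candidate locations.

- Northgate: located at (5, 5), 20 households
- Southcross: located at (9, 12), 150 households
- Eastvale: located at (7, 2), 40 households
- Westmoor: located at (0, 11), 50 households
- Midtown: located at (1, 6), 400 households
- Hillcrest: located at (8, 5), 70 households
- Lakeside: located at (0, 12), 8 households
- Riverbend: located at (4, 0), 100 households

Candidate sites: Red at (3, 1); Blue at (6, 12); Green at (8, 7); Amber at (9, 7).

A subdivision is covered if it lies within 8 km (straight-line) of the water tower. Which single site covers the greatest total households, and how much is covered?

Coverage radius r = 8 km; a point is covered iff (Δx)²+(Δy)² ≤ 8² = 64.
  Red (3, 1): covers {Northgate, Eastvale, Midtown, Hillcrest, Riverbend} → 630
  Blue (6, 12): covers {Northgate, Southcross, Westmoor, Midtown, Hillcrest, Lakeside} → 698
  Green (8, 7): covers {Northgate, Southcross, Eastvale, Midtown, Hillcrest} → 680
  Amber (9, 7): covers {Northgate, Southcross, Eastvale, Hillcrest} → 280
Maximum coverage at Blue: 698 households.

Blue, covering 698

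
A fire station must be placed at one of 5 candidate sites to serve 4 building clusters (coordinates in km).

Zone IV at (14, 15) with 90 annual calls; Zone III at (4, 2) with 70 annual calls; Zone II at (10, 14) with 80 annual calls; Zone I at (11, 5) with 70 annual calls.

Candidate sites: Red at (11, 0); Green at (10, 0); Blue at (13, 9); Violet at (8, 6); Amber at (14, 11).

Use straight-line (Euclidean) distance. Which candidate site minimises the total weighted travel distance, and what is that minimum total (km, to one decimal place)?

Total weighted distance at each candidate:
  Red (11, 0): total = 3359.2
  Green (10, 0): total = 3316.8
  Blue (13, 9): total = 2125.1
  Violet (8, 6): total = 2250.5
  Amber (14, 11): total = 2171.3
Minimum is at Blue with total 2125.1 km.

Blue, total 2125.1 km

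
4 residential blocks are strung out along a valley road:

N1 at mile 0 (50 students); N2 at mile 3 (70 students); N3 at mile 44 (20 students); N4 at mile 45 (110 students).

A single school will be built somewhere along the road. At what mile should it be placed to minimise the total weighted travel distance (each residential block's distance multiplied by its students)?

For a sum of weighted absolute distances on a line, the optimum is the weighted median (not the mean). Total weight W = 250; half-weight = 125.
Sort by position and accumulate weight:
  mile 0 (N1, w=50) → cum 50
  mile 3 (N2, w=70) → cum 120
  mile 44 (N3, w=20) → cum 140  ≥ 125 → median here
  mile 45 (N4, w=110) → cum 250
Optimal location: mile 44.

x = 44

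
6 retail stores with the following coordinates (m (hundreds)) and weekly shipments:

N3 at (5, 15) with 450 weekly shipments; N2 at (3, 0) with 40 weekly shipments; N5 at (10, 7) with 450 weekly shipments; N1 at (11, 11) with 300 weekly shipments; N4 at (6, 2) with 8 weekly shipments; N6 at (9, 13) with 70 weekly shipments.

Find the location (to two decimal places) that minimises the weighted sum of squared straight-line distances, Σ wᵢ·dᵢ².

(8.23, 10.72)

The minimiser of Σwᵢ‖p−pᵢ‖² is the weighted centroid p* = (Σwᵢpᵢ)/(Σwᵢ).
Σwᵢ = 1318.
Σwᵢxᵢ = 450·5 + 40·3 + 450·10 + 300·11 + 8·6 + 70·9 = 10848.
Σwᵢyᵢ = 450·15 + 40·0 + 450·7 + 300·11 + 8·2 + 70·13 = 14126.
x* = 10848/1318 = 8.23, y* = 14126/1318 = 10.72.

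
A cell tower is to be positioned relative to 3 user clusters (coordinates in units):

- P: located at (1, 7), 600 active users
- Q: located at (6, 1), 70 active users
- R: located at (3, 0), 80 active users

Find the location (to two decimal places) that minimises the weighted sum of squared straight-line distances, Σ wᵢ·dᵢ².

(1.68, 5.69)

The minimiser of Σwᵢ‖p−pᵢ‖² is the weighted centroid p* = (Σwᵢpᵢ)/(Σwᵢ).
Σwᵢ = 750.
Σwᵢxᵢ = 600·1 + 70·6 + 80·3 = 1260.
Σwᵢyᵢ = 600·7 + 70·1 + 80·0 = 4270.
x* = 1260/750 = 1.68, y* = 4270/750 = 5.69.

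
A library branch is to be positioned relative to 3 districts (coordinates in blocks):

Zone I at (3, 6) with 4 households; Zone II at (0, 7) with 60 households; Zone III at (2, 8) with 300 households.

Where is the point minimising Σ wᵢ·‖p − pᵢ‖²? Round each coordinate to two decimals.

The minimiser of Σwᵢ‖p−pᵢ‖² is the weighted centroid p* = (Σwᵢpᵢ)/(Σwᵢ).
Σwᵢ = 364.
Σwᵢxᵢ = 4·3 + 60·0 + 300·2 = 612.
Σwᵢyᵢ = 4·6 + 60·7 + 300·8 = 2844.
x* = 612/364 = 1.68, y* = 2844/364 = 7.81.

(1.68, 7.81)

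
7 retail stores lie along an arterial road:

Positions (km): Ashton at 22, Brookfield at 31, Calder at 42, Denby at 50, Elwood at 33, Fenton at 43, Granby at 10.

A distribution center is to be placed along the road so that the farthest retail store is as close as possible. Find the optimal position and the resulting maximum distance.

location 30, max distance 20

The 1-center on a line is the midpoint of the two extreme points: leftmost at 10, rightmost at 50.
Optimal location = (10 + 50)/2 = 30; maximum distance = (50 − 10)/2 = 20.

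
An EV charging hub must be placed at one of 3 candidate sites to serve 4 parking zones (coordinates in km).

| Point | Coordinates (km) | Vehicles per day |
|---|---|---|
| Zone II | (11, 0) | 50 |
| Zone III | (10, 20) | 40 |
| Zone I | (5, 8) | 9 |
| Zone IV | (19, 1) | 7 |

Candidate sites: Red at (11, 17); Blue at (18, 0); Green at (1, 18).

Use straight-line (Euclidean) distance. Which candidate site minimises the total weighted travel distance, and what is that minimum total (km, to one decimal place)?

Total weighted distance at each candidate:
  Red (11, 17): total = 1199.1
  Blue (18, 0): total = 1358.9
  Green (1, 18): total = 1668.6
Minimum is at Red with total 1199.1 km.

Red, total 1199.1 km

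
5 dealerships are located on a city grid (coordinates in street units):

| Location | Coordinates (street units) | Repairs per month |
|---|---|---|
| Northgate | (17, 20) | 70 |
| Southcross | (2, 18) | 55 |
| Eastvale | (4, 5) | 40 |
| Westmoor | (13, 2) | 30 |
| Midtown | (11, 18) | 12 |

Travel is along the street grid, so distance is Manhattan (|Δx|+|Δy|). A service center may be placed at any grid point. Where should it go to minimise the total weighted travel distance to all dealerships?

Manhattan distance separates: Σwᵢ(|x−xᵢ|+|y−yᵢ|) = Σwᵢ|x−xᵢ| + Σwᵢ|y−yᵢ|, so x and y are optimised independently as 1-D weighted medians.
Total weight W = 207; half = 103.5.
x-coordinate, sorted with cumulative weight:
  x=2 (Southcross, w=55) cum 55
  x=4 (Eastvale, w=40) cum 95
  x=11 (Midtown, w=12) cum 107  ← median
  x=13 (Westmoor, w=30) cum 137
  x=17 (Northgate, w=70) cum 207
⇒ x* = 11
y-coordinate, sorted with cumulative weight:
  y=2 (Westmoor, w=30) cum 30
  y=5 (Eastvale, w=40) cum 70
  y=18 (Southcross, w=55) cum 125  ← median
  y=18 (Midtown, w=12) cum 137
  y=20 (Northgate, w=70) cum 207
⇒ y* = 18

(11, 18)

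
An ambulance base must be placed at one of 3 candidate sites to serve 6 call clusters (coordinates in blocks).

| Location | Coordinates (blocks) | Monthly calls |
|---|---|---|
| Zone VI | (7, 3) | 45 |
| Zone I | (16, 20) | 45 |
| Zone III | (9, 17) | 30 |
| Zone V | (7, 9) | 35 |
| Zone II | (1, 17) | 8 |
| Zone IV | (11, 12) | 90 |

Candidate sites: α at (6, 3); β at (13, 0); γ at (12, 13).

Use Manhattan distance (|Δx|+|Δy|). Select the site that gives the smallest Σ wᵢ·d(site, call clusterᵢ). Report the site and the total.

Total weighted distance at each candidate:
  α (6, 3): total = 3427
  β (13, 0): total = 4087
  γ (12, 13): total = 1995
Minimum is at γ with total 1995 blocks.

γ, total 1995 blocks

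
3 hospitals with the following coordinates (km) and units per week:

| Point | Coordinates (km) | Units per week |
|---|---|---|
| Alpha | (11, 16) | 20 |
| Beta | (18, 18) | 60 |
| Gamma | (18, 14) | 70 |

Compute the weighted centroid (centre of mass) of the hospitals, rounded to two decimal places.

The minimiser of Σwᵢ‖p−pᵢ‖² is the weighted centroid p* = (Σwᵢpᵢ)/(Σwᵢ).
Σwᵢ = 150.
Σwᵢxᵢ = 20·11 + 60·18 + 70·18 = 2560.
Σwᵢyᵢ = 20·16 + 60·18 + 70·14 = 2380.
x* = 2560/150 = 17.07, y* = 2380/150 = 15.87.

(17.07, 15.87)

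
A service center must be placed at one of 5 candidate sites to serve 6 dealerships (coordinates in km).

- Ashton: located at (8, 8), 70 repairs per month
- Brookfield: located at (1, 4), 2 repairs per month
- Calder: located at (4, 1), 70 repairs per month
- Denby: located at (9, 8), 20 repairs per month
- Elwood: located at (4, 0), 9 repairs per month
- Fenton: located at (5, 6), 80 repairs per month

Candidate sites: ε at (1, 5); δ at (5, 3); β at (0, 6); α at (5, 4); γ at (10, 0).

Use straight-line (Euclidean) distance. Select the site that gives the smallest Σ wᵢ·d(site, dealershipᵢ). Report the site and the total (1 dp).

Total weighted distance at each candidate:
  ε (1, 5): total = 1438.3
  δ (5, 3): total = 969.5
  β (0, 6): total = 1679.2
  α (5, 4): total = 889.6
  γ (10, 0): total = 1862.8
Minimum is at α with total 889.6 km.

α, total 889.6 km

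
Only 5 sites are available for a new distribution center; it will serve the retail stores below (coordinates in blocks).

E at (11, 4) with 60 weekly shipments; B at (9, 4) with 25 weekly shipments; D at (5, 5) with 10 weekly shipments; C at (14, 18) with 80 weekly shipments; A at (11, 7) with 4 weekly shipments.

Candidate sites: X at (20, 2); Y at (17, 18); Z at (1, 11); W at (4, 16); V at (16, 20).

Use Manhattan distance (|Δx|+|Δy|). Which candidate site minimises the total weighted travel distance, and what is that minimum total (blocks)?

Total weighted distance at each candidate:
  X (20, 2): total = 2981
  Y (17, 18): total = 2308
  Z (1, 11): total = 3151
  W (4, 16): total = 2709
  V (16, 20): total = 2487
Minimum is at Y with total 2308 blocks.

Y, total 2308 blocks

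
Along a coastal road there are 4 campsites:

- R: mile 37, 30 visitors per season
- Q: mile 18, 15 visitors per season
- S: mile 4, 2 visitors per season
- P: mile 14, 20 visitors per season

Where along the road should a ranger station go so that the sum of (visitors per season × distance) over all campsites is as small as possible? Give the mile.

x = 18

For a sum of weighted absolute distances on a line, the optimum is the weighted median (not the mean). Total weight W = 67; half-weight = 33.5.
Sort by position and accumulate weight:
  mile 4 (S, w=2) → cum 2
  mile 14 (P, w=20) → cum 22
  mile 18 (Q, w=15) → cum 37  ≥ 33.5 → median here
  mile 37 (R, w=30) → cum 67
Optimal location: mile 18.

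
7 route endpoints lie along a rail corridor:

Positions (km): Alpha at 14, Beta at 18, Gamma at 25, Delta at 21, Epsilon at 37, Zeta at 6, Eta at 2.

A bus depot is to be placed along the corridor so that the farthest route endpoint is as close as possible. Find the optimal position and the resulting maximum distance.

location 19.5, max distance 17.5

The 1-center on a line is the midpoint of the two extreme points: leftmost at 2, rightmost at 37.
Optimal location = (2 + 37)/2 = 19.5; maximum distance = (37 − 2)/2 = 17.5.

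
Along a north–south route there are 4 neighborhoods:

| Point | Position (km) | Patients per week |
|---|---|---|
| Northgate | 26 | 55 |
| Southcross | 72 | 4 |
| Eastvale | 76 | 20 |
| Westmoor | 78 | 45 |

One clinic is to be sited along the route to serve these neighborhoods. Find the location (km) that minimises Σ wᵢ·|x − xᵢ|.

x = 76

For a sum of weighted absolute distances on a line, the optimum is the weighted median (not the mean). Total weight W = 124; half-weight = 62.
Sort by position and accumulate weight:
  km 26 (Northgate, w=55) → cum 55
  km 72 (Southcross, w=4) → cum 59
  km 76 (Eastvale, w=20) → cum 79  ≥ 62 → median here
  km 78 (Westmoor, w=45) → cum 124
Optimal location: km 76.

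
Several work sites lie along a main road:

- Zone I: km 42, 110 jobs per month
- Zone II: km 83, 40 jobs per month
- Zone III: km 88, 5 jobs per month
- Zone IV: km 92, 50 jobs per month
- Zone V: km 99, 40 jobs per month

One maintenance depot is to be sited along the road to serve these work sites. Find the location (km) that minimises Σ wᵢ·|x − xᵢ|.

x = 83

For a sum of weighted absolute distances on a line, the optimum is the weighted median (not the mean). Total weight W = 245; half-weight = 122.5.
Sort by position and accumulate weight:
  km 42 (Zone I, w=110) → cum 110
  km 83 (Zone II, w=40) → cum 150  ≥ 122.5 → median here
  km 88 (Zone III, w=5) → cum 155
  km 92 (Zone IV, w=50) → cum 205
  km 99 (Zone V, w=40) → cum 245
Optimal location: km 83.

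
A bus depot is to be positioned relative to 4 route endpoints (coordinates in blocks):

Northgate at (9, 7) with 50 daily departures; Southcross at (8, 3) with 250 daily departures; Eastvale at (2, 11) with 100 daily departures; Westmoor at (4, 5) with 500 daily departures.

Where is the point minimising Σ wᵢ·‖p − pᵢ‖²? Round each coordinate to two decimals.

(5.17, 5.22)

The minimiser of Σwᵢ‖p−pᵢ‖² is the weighted centroid p* = (Σwᵢpᵢ)/(Σwᵢ).
Σwᵢ = 900.
Σwᵢxᵢ = 50·9 + 250·8 + 100·2 + 500·4 = 4650.
Σwᵢyᵢ = 50·7 + 250·3 + 100·11 + 500·5 = 4700.
x* = 4650/900 = 5.17, y* = 4700/900 = 5.22.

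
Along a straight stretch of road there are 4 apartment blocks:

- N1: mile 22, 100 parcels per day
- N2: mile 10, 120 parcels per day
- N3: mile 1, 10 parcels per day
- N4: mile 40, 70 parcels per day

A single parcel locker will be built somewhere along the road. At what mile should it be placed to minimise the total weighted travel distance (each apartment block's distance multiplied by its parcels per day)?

For a sum of weighted absolute distances on a line, the optimum is the weighted median (not the mean). Total weight W = 300; half-weight = 150.
Sort by position and accumulate weight:
  mile 1 (N3, w=10) → cum 10
  mile 10 (N2, w=120) → cum 130
  mile 22 (N1, w=100) → cum 230  ≥ 150 → median here
  mile 40 (N4, w=70) → cum 300
Optimal location: mile 22.

x = 22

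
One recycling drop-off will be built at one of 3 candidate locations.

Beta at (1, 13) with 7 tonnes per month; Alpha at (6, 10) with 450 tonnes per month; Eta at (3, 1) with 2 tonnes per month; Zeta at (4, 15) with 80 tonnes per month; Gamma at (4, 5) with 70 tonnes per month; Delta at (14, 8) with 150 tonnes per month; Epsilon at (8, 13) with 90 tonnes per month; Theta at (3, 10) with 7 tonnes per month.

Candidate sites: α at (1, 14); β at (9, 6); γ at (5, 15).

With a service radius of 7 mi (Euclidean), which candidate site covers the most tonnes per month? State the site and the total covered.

Coverage radius r = 7 mi; a point is covered iff (Δx)²+(Δy)² ≤ 7² = 49.
  α (1, 14): covers {Beta, Alpha, Zeta, Theta} → 544
  β (9, 6): covers {Alpha, Gamma, Delta} → 670
  γ (5, 15): covers {Beta, Alpha, Zeta, Epsilon, Theta} → 634
Maximum coverage at β: 670 tonnes per month.

β, covering 670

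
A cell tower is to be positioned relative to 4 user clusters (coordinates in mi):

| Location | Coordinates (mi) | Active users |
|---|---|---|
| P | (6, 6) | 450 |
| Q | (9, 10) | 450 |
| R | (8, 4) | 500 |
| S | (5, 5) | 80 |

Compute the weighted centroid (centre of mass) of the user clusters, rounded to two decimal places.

The minimiser of Σwᵢ‖p−pᵢ‖² is the weighted centroid p* = (Σwᵢpᵢ)/(Σwᵢ).
Σwᵢ = 1480.
Σwᵢxᵢ = 450·6 + 450·9 + 500·8 + 80·5 = 11150.
Σwᵢyᵢ = 450·6 + 450·10 + 500·4 + 80·5 = 9600.
x* = 11150/1480 = 7.53, y* = 9600/1480 = 6.49.

(7.53, 6.49)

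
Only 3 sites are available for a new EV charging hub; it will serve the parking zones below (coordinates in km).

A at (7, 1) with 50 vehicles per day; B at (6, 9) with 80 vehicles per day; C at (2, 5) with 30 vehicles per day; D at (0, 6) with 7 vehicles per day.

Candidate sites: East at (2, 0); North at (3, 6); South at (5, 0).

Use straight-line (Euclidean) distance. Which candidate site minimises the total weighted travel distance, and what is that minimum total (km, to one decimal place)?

Total weighted distance at each candidate:
  East (2, 0): total = 1237.1
  North (3, 6): total = 723.0
  South (5, 0): total = 1065.8
Minimum is at North with total 723.0 km.

North, total 723.0 km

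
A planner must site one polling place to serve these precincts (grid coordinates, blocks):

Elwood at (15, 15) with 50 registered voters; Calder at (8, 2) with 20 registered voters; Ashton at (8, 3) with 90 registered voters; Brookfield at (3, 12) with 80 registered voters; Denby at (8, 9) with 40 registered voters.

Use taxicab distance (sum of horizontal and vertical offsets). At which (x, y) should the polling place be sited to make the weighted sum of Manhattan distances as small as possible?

Manhattan distance separates: Σwᵢ(|x−xᵢ|+|y−yᵢ|) = Σwᵢ|x−xᵢ| + Σwᵢ|y−yᵢ|, so x and y are optimised independently as 1-D weighted medians.
Total weight W = 280; half = 140.
x-coordinate, sorted with cumulative weight:
  x=3 (Brookfield, w=80) cum 80
  x=8 (Calder, w=20) cum 100
  x=8 (Ashton, w=90) cum 190  ← median
  x=8 (Denby, w=40) cum 230
  x=15 (Elwood, w=50) cum 280
⇒ x* = 8
y-coordinate, sorted with cumulative weight:
  y=2 (Calder, w=20) cum 20
  y=3 (Ashton, w=90) cum 110
  y=9 (Denby, w=40) cum 150  ← median
  y=12 (Brookfield, w=80) cum 230
  y=15 (Elwood, w=50) cum 280
⇒ y* = 9

(8, 9)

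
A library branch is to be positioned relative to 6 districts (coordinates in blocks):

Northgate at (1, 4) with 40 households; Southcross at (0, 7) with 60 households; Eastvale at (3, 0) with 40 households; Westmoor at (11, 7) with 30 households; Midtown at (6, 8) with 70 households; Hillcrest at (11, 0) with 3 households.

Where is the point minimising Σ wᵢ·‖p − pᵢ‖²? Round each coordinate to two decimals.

The minimiser of Σwᵢ‖p−pᵢ‖² is the weighted centroid p* = (Σwᵢpᵢ)/(Σwᵢ).
Σwᵢ = 243.
Σwᵢxᵢ = 40·1 + 60·0 + 40·3 + 30·11 + 70·6 + 3·11 = 943.
Σwᵢyᵢ = 40·4 + 60·7 + 40·0 + 30·7 + 70·8 + 3·0 = 1350.
x* = 943/243 = 3.88, y* = 1350/243 = 5.56.

(3.88, 5.56)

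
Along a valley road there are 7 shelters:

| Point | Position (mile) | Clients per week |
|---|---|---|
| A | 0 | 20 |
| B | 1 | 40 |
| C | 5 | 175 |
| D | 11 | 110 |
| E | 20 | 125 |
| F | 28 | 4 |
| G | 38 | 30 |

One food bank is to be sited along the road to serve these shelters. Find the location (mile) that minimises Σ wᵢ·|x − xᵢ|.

x = 11

For a sum of weighted absolute distances on a line, the optimum is the weighted median (not the mean). Total weight W = 504; half-weight = 252.
Sort by position and accumulate weight:
  mile 0 (A, w=20) → cum 20
  mile 1 (B, w=40) → cum 60
  mile 5 (C, w=175) → cum 235
  mile 11 (D, w=110) → cum 345  ≥ 252 → median here
  mile 20 (E, w=125) → cum 470
  mile 28 (F, w=4) → cum 474
  mile 38 (G, w=30) → cum 504
Optimal location: mile 11.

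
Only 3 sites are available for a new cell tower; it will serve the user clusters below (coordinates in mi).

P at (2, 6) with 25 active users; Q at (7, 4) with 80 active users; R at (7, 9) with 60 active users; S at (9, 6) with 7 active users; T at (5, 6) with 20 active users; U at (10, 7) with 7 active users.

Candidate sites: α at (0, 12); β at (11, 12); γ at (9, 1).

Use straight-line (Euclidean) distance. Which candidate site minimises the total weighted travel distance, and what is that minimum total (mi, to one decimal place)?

γ, total 1203.9 mi

Total weighted distance at each candidate:
  α (0, 12): total = 1775.7
  β (11, 12): total = 1535.6
  γ (9, 1): total = 1203.9
Minimum is at γ with total 1203.9 mi.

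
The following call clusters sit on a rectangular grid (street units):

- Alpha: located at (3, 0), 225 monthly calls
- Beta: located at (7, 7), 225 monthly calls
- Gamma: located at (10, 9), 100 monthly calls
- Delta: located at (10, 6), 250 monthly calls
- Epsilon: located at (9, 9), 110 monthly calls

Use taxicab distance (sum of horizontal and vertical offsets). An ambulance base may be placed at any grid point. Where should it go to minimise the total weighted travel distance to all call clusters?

(9, 6)

Manhattan distance separates: Σwᵢ(|x−xᵢ|+|y−yᵢ|) = Σwᵢ|x−xᵢ| + Σwᵢ|y−yᵢ|, so x and y are optimised independently as 1-D weighted medians.
Total weight W = 910; half = 455.
x-coordinate, sorted with cumulative weight:
  x=3 (Alpha, w=225) cum 225
  x=7 (Beta, w=225) cum 450
  x=9 (Epsilon, w=110) cum 560  ← median
  x=10 (Gamma, w=100) cum 660
  x=10 (Delta, w=250) cum 910
⇒ x* = 9
y-coordinate, sorted with cumulative weight:
  y=0 (Alpha, w=225) cum 225
  y=6 (Delta, w=250) cum 475  ← median
  y=7 (Beta, w=225) cum 700
  y=9 (Gamma, w=100) cum 800
  y=9 (Epsilon, w=110) cum 910
⇒ y* = 6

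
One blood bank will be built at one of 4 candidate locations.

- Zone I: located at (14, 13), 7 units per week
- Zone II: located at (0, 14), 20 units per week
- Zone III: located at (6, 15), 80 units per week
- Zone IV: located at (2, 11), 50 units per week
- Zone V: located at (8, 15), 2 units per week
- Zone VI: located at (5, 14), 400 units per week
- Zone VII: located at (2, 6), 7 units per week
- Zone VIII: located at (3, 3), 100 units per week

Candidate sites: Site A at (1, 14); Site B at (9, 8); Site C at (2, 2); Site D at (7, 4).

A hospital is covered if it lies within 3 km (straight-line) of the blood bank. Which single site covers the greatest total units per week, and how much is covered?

Site C, covering 100

Coverage radius r = 3 km; a point is covered iff (Δx)²+(Δy)² ≤ 3² = 9.
  Site A (1, 14): covers {Zone II} → 20
  Site B (9, 8): covers {none} → 0
  Site C (2, 2): covers {Zone VIII} → 100
  Site D (7, 4): covers {none} → 0
Maximum coverage at Site C: 100 units per week.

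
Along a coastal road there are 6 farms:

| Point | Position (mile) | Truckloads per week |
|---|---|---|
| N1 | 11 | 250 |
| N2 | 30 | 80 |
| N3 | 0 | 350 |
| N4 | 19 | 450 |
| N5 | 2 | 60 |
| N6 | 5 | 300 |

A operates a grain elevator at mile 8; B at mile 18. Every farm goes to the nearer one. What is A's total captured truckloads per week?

960

The indifferent point is the midpoint (8+18)/2 = 13; farms left of it (closer to A at 8) go to A, those right go to B.
  N3 at 0 (w=350) → A
  N5 at 2 (w=60) → A
  N6 at 5 (w=300) → A
  N1 at 11 (w=250) → A
  N4 at 19 (w=450) → B
  N2 at 30 (w=80) → B
A captures 960; B captures 530.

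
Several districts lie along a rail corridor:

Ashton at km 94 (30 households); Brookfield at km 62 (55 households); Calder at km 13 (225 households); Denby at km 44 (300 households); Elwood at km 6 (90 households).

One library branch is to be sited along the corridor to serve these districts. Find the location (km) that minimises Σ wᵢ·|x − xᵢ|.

x = 44

For a sum of weighted absolute distances on a line, the optimum is the weighted median (not the mean). Total weight W = 700; half-weight = 350.
Sort by position and accumulate weight:
  km 6 (Elwood, w=90) → cum 90
  km 13 (Calder, w=225) → cum 315
  km 44 (Denby, w=300) → cum 615  ≥ 350 → median here
  km 62 (Brookfield, w=55) → cum 670
  km 94 (Ashton, w=30) → cum 700
Optimal location: km 44.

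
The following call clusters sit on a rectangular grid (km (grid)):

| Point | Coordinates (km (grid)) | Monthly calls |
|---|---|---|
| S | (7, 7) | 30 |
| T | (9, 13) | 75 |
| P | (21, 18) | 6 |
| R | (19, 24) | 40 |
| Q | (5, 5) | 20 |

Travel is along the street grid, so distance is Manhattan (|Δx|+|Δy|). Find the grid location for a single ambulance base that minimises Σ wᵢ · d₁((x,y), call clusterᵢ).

Manhattan distance separates: Σwᵢ(|x−xᵢ|+|y−yᵢ|) = Σwᵢ|x−xᵢ| + Σwᵢ|y−yᵢ|, so x and y are optimised independently as 1-D weighted medians.
Total weight W = 171; half = 85.5.
x-coordinate, sorted with cumulative weight:
  x=5 (Q, w=20) cum 20
  x=7 (S, w=30) cum 50
  x=9 (T, w=75) cum 125  ← median
  x=19 (R, w=40) cum 165
  x=21 (P, w=6) cum 171
⇒ x* = 9
y-coordinate, sorted with cumulative weight:
  y=5 (Q, w=20) cum 20
  y=7 (S, w=30) cum 50
  y=13 (T, w=75) cum 125  ← median
  y=18 (P, w=6) cum 131
  y=24 (R, w=40) cum 171
⇒ y* = 13

(9, 13)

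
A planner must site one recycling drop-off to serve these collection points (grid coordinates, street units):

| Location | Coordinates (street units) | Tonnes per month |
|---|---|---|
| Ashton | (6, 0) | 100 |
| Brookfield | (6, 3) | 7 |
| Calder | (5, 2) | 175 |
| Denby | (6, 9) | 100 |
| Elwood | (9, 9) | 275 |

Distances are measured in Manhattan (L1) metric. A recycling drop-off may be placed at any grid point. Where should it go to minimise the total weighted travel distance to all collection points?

Manhattan distance separates: Σwᵢ(|x−xᵢ|+|y−yᵢ|) = Σwᵢ|x−xᵢ| + Σwᵢ|y−yᵢ|, so x and y are optimised independently as 1-D weighted medians.
Total weight W = 657; half = 328.5.
x-coordinate, sorted with cumulative weight:
  x=5 (Calder, w=175) cum 175
  x=6 (Ashton, w=100) cum 275
  x=6 (Brookfield, w=7) cum 282
  x=6 (Denby, w=100) cum 382  ← median
  x=9 (Elwood, w=275) cum 657
⇒ x* = 6
y-coordinate, sorted with cumulative weight:
  y=0 (Ashton, w=100) cum 100
  y=2 (Calder, w=175) cum 275
  y=3 (Brookfield, w=7) cum 282
  y=9 (Denby, w=100) cum 382  ← median
  y=9 (Elwood, w=275) cum 657
⇒ y* = 9

(6, 9)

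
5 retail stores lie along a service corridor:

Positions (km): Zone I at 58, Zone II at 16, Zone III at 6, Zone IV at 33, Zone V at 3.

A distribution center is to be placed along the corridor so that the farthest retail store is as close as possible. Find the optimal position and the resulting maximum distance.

location 30.5, max distance 27.5

The 1-center on a line is the midpoint of the two extreme points: leftmost at 3, rightmost at 58.
Optimal location = (3 + 58)/2 = 30.5; maximum distance = (58 − 3)/2 = 27.5.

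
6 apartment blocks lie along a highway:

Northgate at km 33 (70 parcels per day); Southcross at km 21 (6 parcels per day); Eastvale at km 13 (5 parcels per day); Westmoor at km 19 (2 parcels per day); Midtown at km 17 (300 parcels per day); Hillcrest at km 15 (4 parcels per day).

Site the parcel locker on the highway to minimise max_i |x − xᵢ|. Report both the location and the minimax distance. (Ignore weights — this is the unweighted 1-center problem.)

location 23, max distance 10

The 1-center on a line is the midpoint of the two extreme points: leftmost at 13, rightmost at 33.
Optimal location = (13 + 33)/2 = 23; maximum distance = (33 − 13)/2 = 10.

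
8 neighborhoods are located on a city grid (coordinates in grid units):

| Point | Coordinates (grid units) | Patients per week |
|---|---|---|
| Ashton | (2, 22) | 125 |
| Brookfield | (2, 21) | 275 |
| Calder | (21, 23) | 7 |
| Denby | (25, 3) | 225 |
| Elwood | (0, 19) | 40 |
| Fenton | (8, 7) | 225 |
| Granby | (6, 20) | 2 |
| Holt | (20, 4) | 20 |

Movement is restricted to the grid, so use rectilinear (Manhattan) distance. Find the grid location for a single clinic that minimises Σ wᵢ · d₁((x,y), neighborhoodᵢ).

(8, 7)

Manhattan distance separates: Σwᵢ(|x−xᵢ|+|y−yᵢ|) = Σwᵢ|x−xᵢ| + Σwᵢ|y−yᵢ|, so x and y are optimised independently as 1-D weighted medians.
Total weight W = 919; half = 459.5.
x-coordinate, sorted with cumulative weight:
  x=0 (Elwood, w=40) cum 40
  x=2 (Ashton, w=125) cum 165
  x=2 (Brookfield, w=275) cum 440
  x=6 (Granby, w=2) cum 442
  x=8 (Fenton, w=225) cum 667  ← median
  x=20 (Holt, w=20) cum 687
  x=21 (Calder, w=7) cum 694
  x=25 (Denby, w=225) cum 919
⇒ x* = 8
y-coordinate, sorted with cumulative weight:
  y=3 (Denby, w=225) cum 225
  y=4 (Holt, w=20) cum 245
  y=7 (Fenton, w=225) cum 470  ← median
  y=19 (Elwood, w=40) cum 510
  y=20 (Granby, w=2) cum 512
  y=21 (Brookfield, w=275) cum 787
  y=22 (Ashton, w=125) cum 912
  y=23 (Calder, w=7) cum 919
⇒ y* = 7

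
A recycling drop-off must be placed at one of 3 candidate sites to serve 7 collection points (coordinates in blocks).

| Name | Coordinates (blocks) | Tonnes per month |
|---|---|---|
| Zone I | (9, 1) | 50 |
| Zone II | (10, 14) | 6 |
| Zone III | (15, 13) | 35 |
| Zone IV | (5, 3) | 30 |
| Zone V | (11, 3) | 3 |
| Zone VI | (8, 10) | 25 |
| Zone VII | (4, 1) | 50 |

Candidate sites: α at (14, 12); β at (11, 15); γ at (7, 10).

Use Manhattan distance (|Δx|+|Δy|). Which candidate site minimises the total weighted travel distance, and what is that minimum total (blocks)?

Total weighted distance at each candidate:
  α (14, 12): total = 2732
  β (11, 15): total = 2848
  γ (7, 10): total = 1905
Minimum is at γ with total 1905 blocks.

γ, total 1905 blocks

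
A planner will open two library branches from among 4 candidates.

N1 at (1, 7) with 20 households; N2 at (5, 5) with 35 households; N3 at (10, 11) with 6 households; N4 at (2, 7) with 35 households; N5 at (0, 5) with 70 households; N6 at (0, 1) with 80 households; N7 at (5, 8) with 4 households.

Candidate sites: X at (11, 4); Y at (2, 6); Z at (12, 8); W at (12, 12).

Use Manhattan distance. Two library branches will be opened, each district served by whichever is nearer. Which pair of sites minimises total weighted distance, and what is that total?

{Y, W}, total 1023

Evaluate every pair (each demand assigned to the nearer of the two):
  {Y, W}: total = 1023
  {Y, Z}: total = 1035
  {X, Y}: total = 1053
  {X, Z}: total = 2888
  {X, W}: total = 2943
  {Z, W}: total = 3591
Best pair: {Y, W} with total 1023.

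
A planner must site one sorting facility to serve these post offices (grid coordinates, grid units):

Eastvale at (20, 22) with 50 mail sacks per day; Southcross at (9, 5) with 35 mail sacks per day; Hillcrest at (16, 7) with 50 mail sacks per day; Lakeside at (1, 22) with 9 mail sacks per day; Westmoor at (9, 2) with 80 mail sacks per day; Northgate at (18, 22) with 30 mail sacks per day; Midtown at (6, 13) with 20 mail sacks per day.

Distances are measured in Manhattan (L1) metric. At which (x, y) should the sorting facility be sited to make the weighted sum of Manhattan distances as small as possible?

Manhattan distance separates: Σwᵢ(|x−xᵢ|+|y−yᵢ|) = Σwᵢ|x−xᵢ| + Σwᵢ|y−yᵢ|, so x and y are optimised independently as 1-D weighted medians.
Total weight W = 274; half = 137.
x-coordinate, sorted with cumulative weight:
  x=1 (Lakeside, w=9) cum 9
  x=6 (Midtown, w=20) cum 29
  x=9 (Southcross, w=35) cum 64
  x=9 (Westmoor, w=80) cum 144  ← median
  x=16 (Hillcrest, w=50) cum 194
  x=18 (Northgate, w=30) cum 224
  x=20 (Eastvale, w=50) cum 274
⇒ x* = 9
y-coordinate, sorted with cumulative weight:
  y=2 (Westmoor, w=80) cum 80
  y=5 (Southcross, w=35) cum 115
  y=7 (Hillcrest, w=50) cum 165  ← median
  y=13 (Midtown, w=20) cum 185
  y=22 (Eastvale, w=50) cum 235
  y=22 (Lakeside, w=9) cum 244
  y=22 (Northgate, w=30) cum 274
⇒ y* = 7

(9, 7)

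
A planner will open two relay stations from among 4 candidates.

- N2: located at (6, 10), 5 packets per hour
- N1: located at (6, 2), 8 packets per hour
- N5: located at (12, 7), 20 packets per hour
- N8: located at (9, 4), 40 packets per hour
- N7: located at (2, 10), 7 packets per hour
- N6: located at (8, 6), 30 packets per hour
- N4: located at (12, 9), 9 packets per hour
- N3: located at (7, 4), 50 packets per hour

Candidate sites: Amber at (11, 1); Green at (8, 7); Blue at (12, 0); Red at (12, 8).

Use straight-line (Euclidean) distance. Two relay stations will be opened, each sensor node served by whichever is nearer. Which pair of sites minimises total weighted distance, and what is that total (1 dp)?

{Green, Red}, total 451.7

Evaluate every pair (each demand assigned to the nearer of the two):
  {Green, Red}: total = 451.7
  {Amber, Green}: total = 540.6
  {Green, Blue}: total = 542.9
  {Amber, Red}: total = 701.2
  {Blue, Red}: total = 836.9
  {Amber, Blue}: total = 944.7
Best pair: {Green, Red} with total 451.7.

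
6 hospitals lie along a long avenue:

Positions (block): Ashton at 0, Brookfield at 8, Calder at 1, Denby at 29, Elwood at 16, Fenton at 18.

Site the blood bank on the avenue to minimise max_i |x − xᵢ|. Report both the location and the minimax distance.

The 1-center on a line is the midpoint of the two extreme points: leftmost at 0, rightmost at 29.
Optimal location = (0 + 29)/2 = 14.5; maximum distance = (29 − 0)/2 = 14.5.

location 14.5, max distance 14.5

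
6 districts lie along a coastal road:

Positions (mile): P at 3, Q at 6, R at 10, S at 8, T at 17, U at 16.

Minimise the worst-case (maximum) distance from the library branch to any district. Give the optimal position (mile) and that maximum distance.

The 1-center on a line is the midpoint of the two extreme points: leftmost at 3, rightmost at 17.
Optimal location = (3 + 17)/2 = 10; maximum distance = (17 − 3)/2 = 7.

location 10, max distance 7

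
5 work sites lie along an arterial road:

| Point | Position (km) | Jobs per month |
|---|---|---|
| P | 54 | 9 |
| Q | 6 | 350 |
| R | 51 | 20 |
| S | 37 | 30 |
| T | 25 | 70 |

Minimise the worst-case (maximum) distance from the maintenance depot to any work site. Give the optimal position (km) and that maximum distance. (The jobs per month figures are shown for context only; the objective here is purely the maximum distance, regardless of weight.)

location 30, max distance 24

The 1-center on a line is the midpoint of the two extreme points: leftmost at 6, rightmost at 54.
Optimal location = (6 + 54)/2 = 30; maximum distance = (54 − 6)/2 = 24.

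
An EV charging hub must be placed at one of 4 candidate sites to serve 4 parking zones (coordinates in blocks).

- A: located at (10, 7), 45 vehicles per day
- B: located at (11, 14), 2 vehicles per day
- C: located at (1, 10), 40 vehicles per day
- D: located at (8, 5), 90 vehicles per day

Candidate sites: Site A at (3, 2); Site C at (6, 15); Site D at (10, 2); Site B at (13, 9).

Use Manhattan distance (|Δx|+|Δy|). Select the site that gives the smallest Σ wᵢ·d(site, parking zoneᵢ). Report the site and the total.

Total weighted distance at each candidate:
  Site A (3, 2): total = 1700
  Site C (6, 15): total = 2032
  Site D (10, 2): total = 1381
  Site B (13, 9): total = 1569
Minimum is at Site D with total 1381 blocks.

Site D, total 1381 blocks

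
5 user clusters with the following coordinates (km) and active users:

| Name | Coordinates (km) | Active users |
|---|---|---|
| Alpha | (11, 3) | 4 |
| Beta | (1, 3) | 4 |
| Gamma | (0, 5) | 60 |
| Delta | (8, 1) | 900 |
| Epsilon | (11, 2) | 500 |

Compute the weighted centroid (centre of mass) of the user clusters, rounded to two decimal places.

The minimiser of Σwᵢ‖p−pᵢ‖² is the weighted centroid p* = (Σwᵢpᵢ)/(Σwᵢ).
Σwᵢ = 1468.
Σwᵢxᵢ = 4·11 + 4·1 + 60·0 + 900·8 + 500·11 = 12748.
Σwᵢyᵢ = 4·3 + 4·3 + 60·5 + 900·1 + 500·2 = 2224.
x* = 12748/1468 = 8.68, y* = 2224/1468 = 1.51.

(8.68, 1.51)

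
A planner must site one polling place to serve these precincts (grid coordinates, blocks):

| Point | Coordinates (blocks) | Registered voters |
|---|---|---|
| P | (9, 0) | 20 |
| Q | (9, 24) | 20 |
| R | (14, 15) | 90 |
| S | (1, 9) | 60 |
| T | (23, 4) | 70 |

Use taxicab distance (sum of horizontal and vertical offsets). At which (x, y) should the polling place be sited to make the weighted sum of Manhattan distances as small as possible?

(14, 9)

Manhattan distance separates: Σwᵢ(|x−xᵢ|+|y−yᵢ|) = Σwᵢ|x−xᵢ| + Σwᵢ|y−yᵢ|, so x and y are optimised independently as 1-D weighted medians.
Total weight W = 260; half = 130.
x-coordinate, sorted with cumulative weight:
  x=1 (S, w=60) cum 60
  x=9 (P, w=20) cum 80
  x=9 (Q, w=20) cum 100
  x=14 (R, w=90) cum 190  ← median
  x=23 (T, w=70) cum 260
⇒ x* = 14
y-coordinate, sorted with cumulative weight:
  y=0 (P, w=20) cum 20
  y=4 (T, w=70) cum 90
  y=9 (S, w=60) cum 150  ← median
  y=15 (R, w=90) cum 240
  y=24 (Q, w=20) cum 260
⇒ y* = 9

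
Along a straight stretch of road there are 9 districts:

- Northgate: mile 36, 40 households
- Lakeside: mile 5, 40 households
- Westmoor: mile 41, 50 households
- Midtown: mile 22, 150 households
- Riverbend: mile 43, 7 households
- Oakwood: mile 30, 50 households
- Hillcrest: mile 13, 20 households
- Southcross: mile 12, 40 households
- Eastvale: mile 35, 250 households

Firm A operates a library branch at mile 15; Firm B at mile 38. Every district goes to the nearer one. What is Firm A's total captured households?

The indifferent point is the midpoint (15+38)/2 = 26.5; districts left of it (closer to Firm A at 15) go to Firm A, those right go to Firm B.
  Lakeside at 5 (w=40) → Firm A
  Southcross at 12 (w=40) → Firm A
  Hillcrest at 13 (w=20) → Firm A
  Midtown at 22 (w=150) → Firm A
  Oakwood at 30 (w=50) → Firm B
  Eastvale at 35 (w=250) → Firm B
  Northgate at 36 (w=40) → Firm B
  Westmoor at 41 (w=50) → Firm B
  Riverbend at 43 (w=7) → Firm B
Firm A captures 250; Firm B captures 397.

250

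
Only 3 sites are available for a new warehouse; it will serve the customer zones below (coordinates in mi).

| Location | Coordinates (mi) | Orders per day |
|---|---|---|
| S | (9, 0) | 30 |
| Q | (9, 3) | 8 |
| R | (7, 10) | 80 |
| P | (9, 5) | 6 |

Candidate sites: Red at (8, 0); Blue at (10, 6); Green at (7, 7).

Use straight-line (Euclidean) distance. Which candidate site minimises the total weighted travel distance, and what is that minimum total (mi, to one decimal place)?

Total weighted distance at each candidate:
  Red (8, 0): total = 889.9
  Blue (10, 6): total = 616.3
  Green (7, 7): total = 511.2
Minimum is at Green with total 511.2 mi.

Green, total 511.2 mi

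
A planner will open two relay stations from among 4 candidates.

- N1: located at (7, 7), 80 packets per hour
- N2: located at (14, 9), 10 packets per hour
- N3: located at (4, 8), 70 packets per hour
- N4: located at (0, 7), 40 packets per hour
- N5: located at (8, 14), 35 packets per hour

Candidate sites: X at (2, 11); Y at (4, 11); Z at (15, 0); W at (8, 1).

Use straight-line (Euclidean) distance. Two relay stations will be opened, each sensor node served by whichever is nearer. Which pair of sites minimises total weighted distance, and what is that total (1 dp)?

Evaluate every pair (each demand assigned to the nearer of the two):
  {X, Y}: total = 1065.9
  {Y, Z}: total = 1101.8
  {Y, W}: total = 1111.3
  {X, W}: total = 1252.7
  {X, Z}: total = 1268.9
  {Z, W}: total = 1996.5
Best pair: {X, Y} with total 1065.9.

{X, Y}, total 1065.9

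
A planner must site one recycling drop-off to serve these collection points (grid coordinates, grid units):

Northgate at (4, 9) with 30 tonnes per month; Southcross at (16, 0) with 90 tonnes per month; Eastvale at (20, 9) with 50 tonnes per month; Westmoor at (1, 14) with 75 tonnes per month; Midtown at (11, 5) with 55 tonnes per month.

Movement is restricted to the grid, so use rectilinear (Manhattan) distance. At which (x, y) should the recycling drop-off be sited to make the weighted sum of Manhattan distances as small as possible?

(11, 9)

Manhattan distance separates: Σwᵢ(|x−xᵢ|+|y−yᵢ|) = Σwᵢ|x−xᵢ| + Σwᵢ|y−yᵢ|, so x and y are optimised independently as 1-D weighted medians.
Total weight W = 300; half = 150.
x-coordinate, sorted with cumulative weight:
  x=1 (Westmoor, w=75) cum 75
  x=4 (Northgate, w=30) cum 105
  x=11 (Midtown, w=55) cum 160  ← median
  x=16 (Southcross, w=90) cum 250
  x=20 (Eastvale, w=50) cum 300
⇒ x* = 11
y-coordinate, sorted with cumulative weight:
  y=0 (Southcross, w=90) cum 90
  y=5 (Midtown, w=55) cum 145
  y=9 (Northgate, w=30) cum 175  ← median
  y=9 (Eastvale, w=50) cum 225
  y=14 (Westmoor, w=75) cum 300
⇒ y* = 9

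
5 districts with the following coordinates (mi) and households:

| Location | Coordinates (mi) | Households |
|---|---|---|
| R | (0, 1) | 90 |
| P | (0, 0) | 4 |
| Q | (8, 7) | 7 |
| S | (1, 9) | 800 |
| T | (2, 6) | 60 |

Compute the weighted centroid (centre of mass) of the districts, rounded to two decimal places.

(1.02, 8.01)

The minimiser of Σwᵢ‖p−pᵢ‖² is the weighted centroid p* = (Σwᵢpᵢ)/(Σwᵢ).
Σwᵢ = 961.
Σwᵢxᵢ = 90·0 + 4·0 + 7·8 + 800·1 + 60·2 = 976.
Σwᵢyᵢ = 90·1 + 4·0 + 7·7 + 800·9 + 60·6 = 7699.
x* = 976/961 = 1.02, y* = 7699/961 = 8.01.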